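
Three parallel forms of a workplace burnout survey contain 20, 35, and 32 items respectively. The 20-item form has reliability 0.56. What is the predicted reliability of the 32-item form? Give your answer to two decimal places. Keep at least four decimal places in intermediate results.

The 35-item form is not needed; work directly from the 20-item form with n = 32/20 = 1.6000.
r_{32} = n·r / (1 + (n − 1)·r) = 0.8960 / 1.3360 ≈ 0.6707

0.67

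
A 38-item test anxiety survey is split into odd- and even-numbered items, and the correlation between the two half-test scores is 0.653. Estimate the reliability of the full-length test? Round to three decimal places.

Each half is half the length of the full test, so the full test is n = 2 times a half.
r_full = 2(0.653) / (1 + 0.653)
       = 1.3060 / 1.6530 = 0.7901

0.790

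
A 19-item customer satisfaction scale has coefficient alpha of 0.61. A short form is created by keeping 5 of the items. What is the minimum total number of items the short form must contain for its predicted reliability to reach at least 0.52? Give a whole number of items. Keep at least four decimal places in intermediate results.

First, r for the 5-item form: n = 5/19 = 0.2632, so r_5 = 0.2632·0.61/(1 + (0.2632 − 1)·0.61) = 0.2916
Then solve for n' with r_old = 0.2916, r_target = 0.52: n' = 0.52(1 − 0.2916)/[0.2916(1 − 0.52)] = 2.6318
Items = 2.6318 × 5 ≈ 13.16 → 14

14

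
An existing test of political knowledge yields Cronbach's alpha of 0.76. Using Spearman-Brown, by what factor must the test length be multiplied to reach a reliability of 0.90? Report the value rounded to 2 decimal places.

2.84

n = [0.90 × 0.24] / [0.76 × 0.10]
n = 0.2160 / 0.0760 ≈ 2.8421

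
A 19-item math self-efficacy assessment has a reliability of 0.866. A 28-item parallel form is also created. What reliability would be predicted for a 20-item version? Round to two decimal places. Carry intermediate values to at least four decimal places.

0.87

The 28-item form is not needed; work directly from the 19-item form with n = 20/19 = 1.0526.
r_{20} = n·r / (1 + (n − 1)·r) = 0.9116 / 1.0456 ≈ 0.8718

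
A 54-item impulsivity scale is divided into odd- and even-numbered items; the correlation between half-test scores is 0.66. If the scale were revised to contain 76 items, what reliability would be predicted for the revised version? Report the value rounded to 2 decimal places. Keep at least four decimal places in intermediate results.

0.85

First correct the split-half correlation to full-test reliability: r_full = 2 × 0.66 / (1 + 0.66) ≈ 0.7952
Then adjust to 76 items: n = 76/54 = 1.4074
r_new = n·r_full / (1 + (n − 1)·r_full) = 1.1192 / 1.3240 ≈ 0.8453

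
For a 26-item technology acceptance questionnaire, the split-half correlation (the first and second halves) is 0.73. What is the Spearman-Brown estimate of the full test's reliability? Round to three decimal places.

Each half is half the length of the full test, so the full test is n = 2 times a half.
r_full = 2r_hh / (1 + r_hh) = 2 × 0.73 / (1 + 0.73)
       = 1.4600 / 1.7300 = 0.8439

0.844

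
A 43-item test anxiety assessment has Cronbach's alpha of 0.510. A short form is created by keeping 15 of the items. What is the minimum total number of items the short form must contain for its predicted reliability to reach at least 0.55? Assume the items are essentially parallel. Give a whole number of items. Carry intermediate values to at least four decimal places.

51

Short-form reliability: n = 15/43 = 0.3488; r_15 = n·r/(1+(n−1)r) ≈ 0.2663
Then solve for n' with r_old = 0.2663, r_target = 0.55: n' = 0.55(1 − 0.2663)/[0.2663(1 − 0.55)] = 3.3674
Total items = 3.3674 × 15 = 50.51, rounded up to 51.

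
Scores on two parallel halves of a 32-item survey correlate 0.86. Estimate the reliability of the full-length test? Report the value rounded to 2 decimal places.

0.92

Each half is half the length of the full test, so the full test is n = 2 times a half.
r_full = 2r_hh / (1 + r_hh) = 2 × 0.86 / (1 + 0.86)
r_full = 1.7200 / 1.8600 ≈ 0.9247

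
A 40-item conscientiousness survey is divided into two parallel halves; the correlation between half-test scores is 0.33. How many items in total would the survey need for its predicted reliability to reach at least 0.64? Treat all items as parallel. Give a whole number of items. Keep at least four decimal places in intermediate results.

73

Corrected full-test reliability: r_full = 2 × 0.33 / (1 + 0.33) ≈ 0.4962
n = r_tgt(1 − r_full) / [r_full(1 − r_tgt)] = 0.64 × 0.5038 / (0.4962 × 0.36) ≈ 1.8050
Required items = 1.8050 × 40 = 72.20, so 73 items.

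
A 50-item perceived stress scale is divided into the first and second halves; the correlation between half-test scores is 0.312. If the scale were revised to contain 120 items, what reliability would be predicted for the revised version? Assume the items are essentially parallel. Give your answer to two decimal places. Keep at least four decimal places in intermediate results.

0.69

Spearman-Brown correction (n = 2): r_full = 2·0.312/(1 + 0.312) = 0.4756
Then adjust to 120 items: n = 120/50 = 2.4000
r_new = n·r_full / (1 + (n − 1)·r_full) = 1.1414 / 1.6658 ≈ 0.6852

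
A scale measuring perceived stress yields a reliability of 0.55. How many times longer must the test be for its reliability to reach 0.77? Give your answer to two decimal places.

n = 0.77 × (1 − 0.55) / [ 0.55 × (1 − 0.77) ]
  = 0.3465 / 0.1265 = 2.7391

2.74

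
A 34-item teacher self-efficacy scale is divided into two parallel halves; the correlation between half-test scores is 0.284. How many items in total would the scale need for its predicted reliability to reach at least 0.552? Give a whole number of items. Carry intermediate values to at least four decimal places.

53

Corrected full-test reliability: r_full = 2 × 0.284 / (1 + 0.284) ≈ 0.4424
n = r_tgt(1 − r_full) / [r_full(1 − r_tgt)] = 0.552 × 0.5576 / (0.4424 × 0.448) ≈ 1.5530
Required items = 1.5530 × 34 = 52.80, so 53 items.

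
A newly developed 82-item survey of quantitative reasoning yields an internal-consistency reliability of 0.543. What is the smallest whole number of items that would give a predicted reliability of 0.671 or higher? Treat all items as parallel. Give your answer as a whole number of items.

141

n = 0.671(1 − 0.543) / [0.543(1 − 0.671)]
n = 0.306647 / 0.178647 ≈ 1.7165
Items needed = n × 82 = 1.7165 × 82 ≈ 140.75 → round up to 141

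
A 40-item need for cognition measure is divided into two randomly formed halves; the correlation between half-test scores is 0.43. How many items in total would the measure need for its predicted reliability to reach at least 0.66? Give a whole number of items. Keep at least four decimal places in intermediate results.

52

Corrected full-test reliability: r_full = 2 × 0.43 / (1 + 0.43) ≈ 0.6014
Solve Spearman-Brown for n: n = 0.66(1 − 0.6014) / [0.6014(1 − 0.66)] = 1.2866
Items = 1.2866 × 40 ≈ 51.46 → 52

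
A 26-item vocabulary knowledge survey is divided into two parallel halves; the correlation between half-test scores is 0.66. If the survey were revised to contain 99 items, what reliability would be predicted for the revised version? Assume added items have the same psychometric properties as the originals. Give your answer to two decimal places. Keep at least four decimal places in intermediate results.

0.94

Spearman-Brown correction (n = 2): r_full = 2·0.66/(1 + 0.66) = 0.7952
Length factor from 26 to 99 items: n = 99/26 = 3.8077
r_new = n·r_full / (1 + (n − 1)·r_full) = 3.0279 / 3.2327 ≈ 0.9366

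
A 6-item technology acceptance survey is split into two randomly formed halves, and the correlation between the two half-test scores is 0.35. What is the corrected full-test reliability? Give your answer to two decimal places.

0.52

The full test is twice the length of either half (n = 2).
r_full = 2r_hh / (1 + r_hh) = 2 × 0.35 / (1 + 0.35)
       = 0.7000 / 1.3500 = 0.5185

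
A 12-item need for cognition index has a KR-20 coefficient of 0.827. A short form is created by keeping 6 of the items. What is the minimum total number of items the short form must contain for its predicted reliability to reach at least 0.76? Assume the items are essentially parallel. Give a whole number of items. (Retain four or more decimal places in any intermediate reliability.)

8

Short-form reliability: n = 6/12 = 0.5000; r_6 = n·r/(1+(n−1)r) ≈ 0.7050
Length factor from the short form to reach 0.76: n' = 0.76(1 − 0.7050) / [0.7050(1 − 0.76)] ≈ 1.3251
Items = 1.3251 × 6 ≈ 7.95 → 8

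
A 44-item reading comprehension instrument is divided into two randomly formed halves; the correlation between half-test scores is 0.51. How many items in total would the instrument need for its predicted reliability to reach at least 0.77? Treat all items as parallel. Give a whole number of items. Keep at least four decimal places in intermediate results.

71

Corrected full-test reliability: r_full = 2 × 0.51 / (1 + 0.51) ≈ 0.6755
Solve Spearman-Brown for n: n = 0.77(1 − 0.6755) / [0.6755(1 − 0.77)] = 1.6082
Items = 1.6082 × 44 ≈ 70.76 → 71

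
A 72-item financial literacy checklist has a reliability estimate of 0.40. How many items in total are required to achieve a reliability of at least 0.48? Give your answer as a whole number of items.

Spearman-Brown solved for the length factor n:
n = r*(1 − r) / [ r (1 − r*) ]
n = 0.48(1 − 0.40) / [0.40(1 − 0.48)]
  = 0.2880 / 0.2080 = 1.3846
Items needed = n × 72 = 1.3846 × 72 ≈ 99.69 → round up to 100

100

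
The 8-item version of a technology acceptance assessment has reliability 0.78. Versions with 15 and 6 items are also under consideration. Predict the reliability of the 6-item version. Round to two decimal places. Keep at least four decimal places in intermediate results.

Only the ratio of lengths matters: n = 6/8 = 0.7500
r_{6} = n·r / (1 + (n − 1)·r) = 0.5850 / 0.8050 ≈ 0.7267

0.73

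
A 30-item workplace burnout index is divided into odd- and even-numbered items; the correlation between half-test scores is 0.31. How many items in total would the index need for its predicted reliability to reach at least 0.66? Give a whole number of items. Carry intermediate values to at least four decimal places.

65

r_full = 2(0.31)/(1 + 0.31) = 0.4733
Solve Spearman-Brown for n: n = 0.66(1 − 0.4733) / [0.4733(1 − 0.66)] = 2.1602
Items = 2.1602 × 30 ≈ 64.81 → 65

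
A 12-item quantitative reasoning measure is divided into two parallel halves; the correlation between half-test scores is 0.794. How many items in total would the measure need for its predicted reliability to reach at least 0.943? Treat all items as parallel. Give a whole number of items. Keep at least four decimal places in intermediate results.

Corrected full-test reliability: r_full = 2 × 0.794 / (1 + 0.794) ≈ 0.8852
Solve Spearman-Brown for n: n = 0.943(1 − 0.8852) / [0.8852(1 − 0.943)] = 2.1455
Required items = 2.1455 × 12 = 25.75, so 26 items.

26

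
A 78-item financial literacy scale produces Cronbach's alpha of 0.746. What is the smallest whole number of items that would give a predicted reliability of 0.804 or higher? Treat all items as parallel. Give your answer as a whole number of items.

Invert Spearman-Brown to solve for n:
n = r*(1 − r) / [ r (1 − r*) ]
n = 0.804 × (1 − 0.746) / [ 0.746 × (1 − 0.804) ]
n = 0.204216 / 0.146216 ≈ 1.3967
1.3967 × 78 = 108.94 → 109 items

109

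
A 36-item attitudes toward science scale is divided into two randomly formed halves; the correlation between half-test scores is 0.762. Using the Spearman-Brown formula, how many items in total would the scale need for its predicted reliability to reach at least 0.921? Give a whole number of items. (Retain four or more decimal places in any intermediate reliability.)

66

Corrected full-test reliability: r_full = 2 × 0.762 / (1 + 0.762) ≈ 0.8649
n = r_tgt(1 − r_full) / [r_full(1 − r_tgt)] = 0.921 × 0.1351 / (0.8649 × 0.079) ≈ 1.8211
Items = 1.8211 × 36 ≈ 65.56 → 66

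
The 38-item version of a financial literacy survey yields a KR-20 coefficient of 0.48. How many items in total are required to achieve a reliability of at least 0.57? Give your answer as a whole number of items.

Invert Spearman-Brown to solve for n:
n = r_target (1 − r_old) / [ r_old (1 − r_target) ]
n = 0.57 × (1 − 0.48) / [ 0.48 × (1 − 0.57) ]
n = 0.2964 / 0.2064 ≈ 1.4360
So the test needs 1.4360 × 38 ≈ 54.57 items; rounding up, 55.

55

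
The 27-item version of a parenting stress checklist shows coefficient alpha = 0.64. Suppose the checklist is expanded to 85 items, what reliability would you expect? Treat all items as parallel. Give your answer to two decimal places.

n = 85/27 = 3.1481
r_new = 3.1481·0.64 / [1 + (3.1481 − 1)·0.64]
     = 2.0148 / 2.3748 = 0.8484

0.85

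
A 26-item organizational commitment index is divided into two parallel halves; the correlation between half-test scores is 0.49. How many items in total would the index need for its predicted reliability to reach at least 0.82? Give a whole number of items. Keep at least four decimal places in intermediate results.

62

Corrected full-test reliability: r_full = 2 × 0.49 / (1 + 0.49) ≈ 0.6577
n = r_tgt(1 − r_full) / [r_full(1 − r_tgt)] = 0.82 × 0.3423 / (0.6577 × 0.18) ≈ 2.3709
Items = 2.3709 × 26 ≈ 61.64 → 62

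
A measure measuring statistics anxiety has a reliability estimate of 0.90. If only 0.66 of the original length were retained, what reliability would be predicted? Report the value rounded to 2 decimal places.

r_new = (0.66 × 0.90) / (1 + (0.66 − 1) × 0.90)
     = 0.5940 / 0.6940 = 0.8559

0.86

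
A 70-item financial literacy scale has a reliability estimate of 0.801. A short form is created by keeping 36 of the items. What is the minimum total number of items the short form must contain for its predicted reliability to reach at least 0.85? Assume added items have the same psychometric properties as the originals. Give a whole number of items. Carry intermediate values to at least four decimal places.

Short-form reliability: n = 36/70 = 0.5143; r_36 = n·r/(1+(n−1)r) ≈ 0.6743
Length factor from the short form to reach 0.85: n' = 0.85(1 − 0.6743) / [0.6743(1 − 0.85)] ≈ 2.7371
Total items = 2.7371 × 36 = 98.54, rounded up to 99.

99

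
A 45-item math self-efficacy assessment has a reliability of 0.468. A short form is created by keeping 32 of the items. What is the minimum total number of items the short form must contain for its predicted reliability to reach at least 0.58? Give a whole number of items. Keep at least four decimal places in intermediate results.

Short-form reliability: n = 32/45 = 0.7111; r_32 = n·r/(1+(n−1)r) ≈ 0.3848
Length factor from the short form to reach 0.58: n' = 0.58(1 − 0.3848) / [0.3848(1 − 0.58)] ≈ 2.2078
Items = 2.2078 × 32 ≈ 70.65 → 71

71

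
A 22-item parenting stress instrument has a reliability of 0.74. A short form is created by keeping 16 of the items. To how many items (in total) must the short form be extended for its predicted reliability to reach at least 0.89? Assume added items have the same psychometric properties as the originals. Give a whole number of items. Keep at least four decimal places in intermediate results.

63

Short-form reliability: n = 16/22 = 0.7273; r_16 = n·r/(1+(n−1)r) ≈ 0.6743
Length factor from the short form to reach 0.89: n' = 0.89(1 − 0.6743) / [0.6743(1 − 0.89)] ≈ 3.9081
Items = 3.9081 × 16 ≈ 62.53 → 63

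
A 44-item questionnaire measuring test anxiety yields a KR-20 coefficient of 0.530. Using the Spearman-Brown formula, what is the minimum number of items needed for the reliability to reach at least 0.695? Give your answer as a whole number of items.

n = 0.695 × (1 − 0.530) / [ 0.530 × (1 − 0.695) ]
n = 0.326650 / 0.161650 ≈ 2.0207
2.0207 × 44 = 88.91 → 89 items

89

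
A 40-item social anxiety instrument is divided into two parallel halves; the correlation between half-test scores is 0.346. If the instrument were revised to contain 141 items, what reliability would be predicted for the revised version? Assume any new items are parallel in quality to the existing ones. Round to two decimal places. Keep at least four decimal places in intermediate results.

0.79

Full-test reliability from the split-half r: r_full = 2(0.346)/(1 + 0.346) = 0.5141
Length factor from 40 to 141 items: n = 141/40 = 3.5250
r_new = n·r_full / (1 + (n − 1)·r_full) = 1.8122 / 2.2981 ≈ 0.7886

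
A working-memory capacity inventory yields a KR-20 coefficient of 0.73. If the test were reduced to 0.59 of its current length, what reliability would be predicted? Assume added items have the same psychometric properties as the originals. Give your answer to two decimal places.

0.61

r_new = 0.59·0.73 / [1 + (0.59 − 1)·0.73]
r_new = 0.4307 / 0.7007 ≈ 0.6147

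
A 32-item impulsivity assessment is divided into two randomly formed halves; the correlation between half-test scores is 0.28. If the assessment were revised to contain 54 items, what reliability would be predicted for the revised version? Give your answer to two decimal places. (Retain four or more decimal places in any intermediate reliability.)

0.57

Spearman-Brown correction (n = 2): r_full = 2·0.28/(1 + 0.28) = 0.4375
Then adjust to 54 items: n = 54/32 = 1.6875
r_new = n·r_full / (1 + (n − 1)·r_full) = 0.7383 / 1.3008 ≈ 0.5676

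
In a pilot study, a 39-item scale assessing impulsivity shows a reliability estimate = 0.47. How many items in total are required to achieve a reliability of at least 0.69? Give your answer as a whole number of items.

98

Invert Spearman-Brown to solve for n:
n = r*(1 − r) / [ r (1 − r*) ]
n = 0.69(1 − 0.47) / [0.47(1 − 0.69)]
  = 0.3657 / 0.1457 = 2.5100
2.5100 × 39 = 97.89 → 98 items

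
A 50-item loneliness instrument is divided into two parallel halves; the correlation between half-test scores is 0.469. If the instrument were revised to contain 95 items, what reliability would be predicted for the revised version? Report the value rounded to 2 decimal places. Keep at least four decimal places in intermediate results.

First correct the split-half correlation to full-test reliability: r_full = 2 × 0.469 / (1 + 0.469) ≈ 0.6385
Then adjust to 95 items: n = 95/50 = 1.9000
r_new = n·r_full / (1 + (n − 1)·r_full) = 1.2131 / 1.5746 ≈ 0.7704

0.77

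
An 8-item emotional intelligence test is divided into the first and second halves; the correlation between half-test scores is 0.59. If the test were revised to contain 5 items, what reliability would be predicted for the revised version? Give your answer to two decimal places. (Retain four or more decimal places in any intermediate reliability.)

0.64

Full-test reliability from the split-half r: r_full = 2(0.59)/(1 + 0.59) = 0.7421
Length factor from 8 to 5 items: n = 5/8 = 0.6250
r_new = n·r_full / (1 + (n − 1)·r_full) = 0.4638 / 0.7217 ≈ 0.6426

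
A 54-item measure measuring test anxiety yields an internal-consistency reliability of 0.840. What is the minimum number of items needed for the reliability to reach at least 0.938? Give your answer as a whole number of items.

156

Spearman-Brown solved for the length factor n:
n = r*(1 − r) / [ r (1 − r*) ]
n = 0.938(1 − 0.840) / [0.840(1 − 0.938)]
n = 0.150080 / 0.052080 ≈ 2.8817
Items needed = n × 54 = 2.8817 × 54 ≈ 155.61 → round up to 156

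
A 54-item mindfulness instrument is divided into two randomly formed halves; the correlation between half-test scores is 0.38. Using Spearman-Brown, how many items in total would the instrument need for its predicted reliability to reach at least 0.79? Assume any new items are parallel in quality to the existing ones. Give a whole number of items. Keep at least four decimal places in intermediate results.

166

Corrected full-test reliability: r_full = 2 × 0.38 / (1 + 0.38) ≈ 0.5507
Solve Spearman-Brown for n: n = 0.79(1 − 0.5507) / [0.5507(1 − 0.79)] = 3.0692
Required items = 3.0692 × 54 = 165.74, so 166 items.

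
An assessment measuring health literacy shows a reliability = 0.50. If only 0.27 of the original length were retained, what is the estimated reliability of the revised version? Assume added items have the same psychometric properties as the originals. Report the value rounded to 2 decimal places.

r_new = (0.27 × 0.50) / (1 + (0.27 − 1) × 0.50)
r_new = 0.1350 / 0.6350 ≈ 0.2126

0.21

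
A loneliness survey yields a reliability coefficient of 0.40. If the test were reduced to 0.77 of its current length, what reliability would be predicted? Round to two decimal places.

r_new = (0.77 × 0.40) / (1 + (0.77 − 1) × 0.40)
     = 0.3080 / 0.9080 = 0.3392

0.34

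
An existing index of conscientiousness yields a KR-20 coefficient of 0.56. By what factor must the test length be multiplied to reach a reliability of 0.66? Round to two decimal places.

1.53

n = 0.66(1 − 0.56) / [0.56(1 − 0.66)]
n = 0.2904 / 0.1904 ≈ 1.5252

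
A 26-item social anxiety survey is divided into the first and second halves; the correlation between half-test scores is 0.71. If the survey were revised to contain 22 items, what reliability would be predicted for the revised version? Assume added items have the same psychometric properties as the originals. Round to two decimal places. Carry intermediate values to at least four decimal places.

Full-test reliability from the split-half r: r_full = 2(0.71)/(1 + 0.71) = 0.8304
Length factor from 26 to 22 items: n = 22/26 = 0.8462
r_new = n·r_full / (1 + (n − 1)·r_full) = 0.7027 / 0.8723 ≈ 0.8056

0.81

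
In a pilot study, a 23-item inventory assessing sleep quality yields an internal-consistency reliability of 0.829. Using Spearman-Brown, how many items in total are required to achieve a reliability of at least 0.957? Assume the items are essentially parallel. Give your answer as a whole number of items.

n = 0.957(1 − 0.829) / [0.829(1 − 0.957)]
  = 0.163647 / 0.035647 = 4.5908
So the test needs 4.5908 × 23 ≈ 105.59 items; rounding up, 106.

106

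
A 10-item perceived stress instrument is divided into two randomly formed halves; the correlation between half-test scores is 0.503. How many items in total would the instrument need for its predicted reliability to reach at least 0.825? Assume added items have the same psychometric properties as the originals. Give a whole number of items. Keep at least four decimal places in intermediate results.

Corrected full-test reliability: r_full = 2 × 0.503 / (1 + 0.503) ≈ 0.6693
n = r_tgt(1 − r_full) / [r_full(1 − r_tgt)] = 0.825 × 0.3307 / (0.6693 × 0.175) ≈ 2.3293
Items = 2.3293 × 10 ≈ 23.29 → 24

24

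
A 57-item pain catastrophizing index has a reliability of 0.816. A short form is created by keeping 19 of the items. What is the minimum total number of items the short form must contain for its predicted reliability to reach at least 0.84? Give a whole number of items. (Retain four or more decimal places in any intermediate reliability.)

Short-form reliability: n = 19/57 = 0.3333; r_19 = n·r/(1+(n−1)r) ≈ 0.5965
Length factor from the short form to reach 0.84: n' = 0.84(1 − 0.5965) / [0.5965(1 − 0.84)] ≈ 3.5513
Total items = 3.5513 × 19 = 67.47, rounded up to 68.

68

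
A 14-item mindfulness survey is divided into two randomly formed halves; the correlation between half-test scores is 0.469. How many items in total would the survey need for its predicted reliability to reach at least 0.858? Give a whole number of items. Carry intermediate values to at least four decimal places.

48

r_full = 2(0.469)/(1 + 0.469) = 0.6385
n = r_tgt(1 − r_full) / [r_full(1 − r_tgt)] = 0.858 × 0.3615 / (0.6385 × 0.142) ≈ 3.4209
Required items = 3.4209 × 14 = 47.89, so 48 items.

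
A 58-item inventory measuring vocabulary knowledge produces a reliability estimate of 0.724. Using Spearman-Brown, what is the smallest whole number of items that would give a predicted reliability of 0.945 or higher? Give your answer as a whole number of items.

380

Rearranging the Spearman-Brown formula for n,
n = r*(1 − r) / [ r (1 − r*) ]
n = [0.945 × 0.276] / [0.724 × 0.055]
n = 0.260820 / 0.039820 ≈ 6.5500
So the test needs 6.5500 × 58 ≈ 379.90 items; rounding up, 380.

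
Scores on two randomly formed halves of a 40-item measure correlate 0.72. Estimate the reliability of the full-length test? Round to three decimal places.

0.837

Each half is half the length of the full test, so the full test is n = 2 times a half.
r_full = 2r_hh / (1 + r_hh) = 2 × 0.72 / (1 + 0.72)
r_full = 1.4400 / 1.7200 ≈ 0.8372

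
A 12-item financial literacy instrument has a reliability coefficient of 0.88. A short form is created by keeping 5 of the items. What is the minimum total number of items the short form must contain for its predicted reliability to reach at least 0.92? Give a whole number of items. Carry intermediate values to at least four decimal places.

19

Short-form reliability: n = 5/12 = 0.4167; r_5 = n·r/(1+(n−1)r) ≈ 0.7534
Length factor from the short form to reach 0.92: n' = 0.92(1 − 0.7534) / [0.7534(1 − 0.92)] ≈ 3.7641
Items = 3.7641 × 5 ≈ 18.82 → 19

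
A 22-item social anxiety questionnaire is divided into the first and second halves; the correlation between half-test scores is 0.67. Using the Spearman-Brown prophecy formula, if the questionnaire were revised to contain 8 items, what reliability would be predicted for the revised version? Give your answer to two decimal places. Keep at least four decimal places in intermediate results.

0.60

Spearman-Brown correction (n = 2): r_full = 2·0.67/(1 + 0.67) = 0.8024
Then adjust to 8 items: n = 8/22 = 0.3636
r_new = n·r_full / (1 + (n − 1)·r_full) = 0.2918 / 0.4894 ≈ 0.5962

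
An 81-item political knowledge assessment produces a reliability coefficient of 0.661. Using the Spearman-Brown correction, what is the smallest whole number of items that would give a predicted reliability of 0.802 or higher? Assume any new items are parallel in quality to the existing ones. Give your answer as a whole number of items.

169

n = 0.802(1 − 0.661) / [0.661(1 − 0.802)]
  = 0.271878 / 0.130878 = 2.0773
Items needed = n × 81 = 2.0773 × 81 ≈ 168.26 → round up to 169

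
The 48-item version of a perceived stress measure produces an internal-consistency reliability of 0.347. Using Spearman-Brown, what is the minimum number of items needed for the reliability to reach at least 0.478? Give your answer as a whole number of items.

83

n = [0.478 × 0.653] / [0.347 × 0.522]
  = 0.312134 / 0.181134 = 1.7232
1.7232 × 48 = 82.71 → 83 items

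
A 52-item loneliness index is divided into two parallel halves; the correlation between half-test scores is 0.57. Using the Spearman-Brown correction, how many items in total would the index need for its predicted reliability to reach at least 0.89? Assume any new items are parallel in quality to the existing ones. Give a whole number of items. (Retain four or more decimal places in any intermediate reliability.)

Corrected full-test reliability: r_full = 2 × 0.57 / (1 + 0.57) ≈ 0.7261
n = r_tgt(1 − r_full) / [r_full(1 − r_tgt)] = 0.89 × 0.2739 / (0.7261 × 0.11) ≈ 3.0521
Items = 3.0521 × 52 ≈ 158.71 → 159

159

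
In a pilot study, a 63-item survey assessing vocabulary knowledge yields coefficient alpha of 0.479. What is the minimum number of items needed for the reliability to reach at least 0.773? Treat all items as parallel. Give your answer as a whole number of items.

234

n = 0.773 × (1 − 0.479) / [ 0.479 × (1 − 0.773) ]
n = 0.402733 / 0.108733 ≈ 3.7039
Items needed = n × 63 = 3.7039 × 63 ≈ 233.35 → round up to 234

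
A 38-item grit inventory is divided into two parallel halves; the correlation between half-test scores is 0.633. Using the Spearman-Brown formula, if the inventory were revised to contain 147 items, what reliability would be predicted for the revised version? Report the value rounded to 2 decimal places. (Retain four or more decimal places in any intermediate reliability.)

0.93

Full-test reliability from the split-half r: r_full = 2(0.633)/(1 + 0.633) = 0.7753
Length factor from 38 to 147 items: n = 147/38 = 3.8684
r_new = n·r_full / (1 + (n − 1)·r_full) = 2.9992 / 3.2239 ≈ 0.9303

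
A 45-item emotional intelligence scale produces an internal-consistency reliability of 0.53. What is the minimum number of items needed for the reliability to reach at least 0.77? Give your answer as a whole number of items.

134

Invert Spearman-Brown to solve for n:
n = r*(1 − r) / [ r (1 − r*) ]
n = 0.77 × (1 − 0.53) / [ 0.53 × (1 − 0.77) ]
  = 0.3619 / 0.1219 = 2.9688
So the test needs 2.9688 × 45 ≈ 133.60 items; rounding up, 134.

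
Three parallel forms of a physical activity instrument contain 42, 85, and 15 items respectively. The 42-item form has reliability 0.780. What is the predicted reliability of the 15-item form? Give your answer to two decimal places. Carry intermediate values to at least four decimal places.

0.56

The 85-item form is not needed; work directly from the 42-item form with n = 15/42 = 0.3571.
r_{15} = n·r / (1 + (n − 1)·r) = 0.2785 / 0.4985 ≈ 0.5587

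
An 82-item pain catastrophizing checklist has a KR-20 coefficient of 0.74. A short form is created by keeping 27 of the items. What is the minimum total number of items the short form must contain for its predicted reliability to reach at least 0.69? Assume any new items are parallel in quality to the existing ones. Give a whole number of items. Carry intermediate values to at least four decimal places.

Short-form reliability: n = 27/82 = 0.3293; r_27 = n·r/(1+(n−1)r) ≈ 0.4838
Then solve for n' with r_old = 0.4838, r_target = 0.69: n' = 0.69(1 − 0.4838)/[0.4838(1 − 0.69)] = 2.3749
Total items = 2.3749 × 27 = 64.12, rounded up to 65.

65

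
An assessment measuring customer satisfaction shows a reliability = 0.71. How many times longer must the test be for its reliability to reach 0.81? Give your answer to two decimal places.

Invert Spearman-Brown to solve for n:
n = r_target (1 − r_old) / [ r_old (1 − r_target) ]
n = [0.81 × 0.29] / [0.71 × 0.19]
  = 0.2349 / 0.1349 = 1.7413

1.74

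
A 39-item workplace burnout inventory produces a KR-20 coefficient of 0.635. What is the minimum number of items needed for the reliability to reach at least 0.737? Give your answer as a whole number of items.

63

Rearranging the Spearman-Brown formula for n,
n = r*(1 − r) / [ r (1 − r*) ]
n = 0.737(1 − 0.635) / [0.635(1 − 0.737)]
n = 0.269005 / 0.167005 ≈ 1.6108
So the test needs 1.6108 × 39 ≈ 62.82 items; rounding up, 63.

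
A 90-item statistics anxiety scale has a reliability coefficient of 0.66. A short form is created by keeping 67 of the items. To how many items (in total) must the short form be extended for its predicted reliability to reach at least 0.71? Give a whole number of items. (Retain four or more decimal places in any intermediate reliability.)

114

First, r for the 67-item form: n = 67/90 = 0.7444, so r_67 = 0.7444·0.66/(1 + (0.7444 − 1)·0.66) = 0.5910
Length factor from the short form to reach 0.71: n' = 0.71(1 − 0.5910) / [0.5910(1 − 0.71)] ≈ 1.6943
Total items = 1.6943 × 67 = 113.52, rounded up to 114.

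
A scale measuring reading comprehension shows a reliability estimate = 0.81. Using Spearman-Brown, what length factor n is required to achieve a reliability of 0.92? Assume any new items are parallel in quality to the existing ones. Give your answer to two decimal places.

2.70

n = 0.92(1 − 0.81) / [0.81(1 − 0.92)]
n = 0.1748 / 0.0648 ≈ 2.6975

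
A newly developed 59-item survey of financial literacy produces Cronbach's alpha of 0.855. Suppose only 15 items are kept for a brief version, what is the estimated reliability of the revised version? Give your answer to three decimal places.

n = 15/59 = 0.2542
Apply the Spearman-Brown prophecy formula, r' = nr / [1 + (n − 1)r]:
r_new = (0.2542 × 0.855) / (1 + (0.2542 − 1) × 0.855)
     = 0.2173 / 0.3623 = 0.5998

0.600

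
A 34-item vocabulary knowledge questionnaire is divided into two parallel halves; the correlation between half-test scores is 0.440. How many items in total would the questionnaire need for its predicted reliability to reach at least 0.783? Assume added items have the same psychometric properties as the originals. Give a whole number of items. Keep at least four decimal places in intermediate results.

79

r_full = 2(0.440)/(1 + 0.440) = 0.6111
n = r_tgt(1 − r_full) / [r_full(1 − r_tgt)] = 0.783 × 0.3889 / (0.6111 × 0.217) ≈ 2.2963
Items = 2.2963 × 34 ≈ 78.07 → 79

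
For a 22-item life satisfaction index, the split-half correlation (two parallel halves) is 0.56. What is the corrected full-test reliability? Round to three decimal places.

0.718

r_full = 2r_hh / (1 + r_hh) = 2 × 0.56 / (1 + 0.56)
r_full = 1.1200 / 1.5600 ≈ 0.7179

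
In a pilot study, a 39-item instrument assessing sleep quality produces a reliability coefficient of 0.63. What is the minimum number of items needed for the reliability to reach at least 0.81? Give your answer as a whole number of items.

98

Invert Spearman-Brown to solve for n:
n = r*(1 − r) / [ r (1 − r*) ]
n = 0.81 × (1 − 0.63) / [ 0.63 × (1 − 0.81) ]
  = 0.2997 / 0.1197 = 2.5038
Items needed = n × 39 = 2.5038 × 39 ≈ 97.65 → round up to 98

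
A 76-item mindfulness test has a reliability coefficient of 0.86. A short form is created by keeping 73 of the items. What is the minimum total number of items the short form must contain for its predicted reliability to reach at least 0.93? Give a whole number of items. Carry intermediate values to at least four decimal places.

Short-form reliability: n = 73/76 = 0.9605; r_73 = n·r/(1+(n−1)r) ≈ 0.8551
Length factor from the short form to reach 0.93: n' = 0.93(1 − 0.8551) / [0.8551(1 − 0.93)] ≈ 2.2513
Total items = 2.2513 × 73 = 164.34, rounded up to 165.

165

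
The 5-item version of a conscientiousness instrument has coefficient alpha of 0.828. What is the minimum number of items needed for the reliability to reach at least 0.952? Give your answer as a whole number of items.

Spearman-Brown solved for the length factor n:
n = r*(1 − r) / [ r (1 − r*) ]
n = 0.952(1 − 0.828) / [0.828(1 − 0.952)]
n = 0.163744 / 0.039744 ≈ 4.1200
So the test needs 4.1200 × 5 ≈ 20.60 items; rounding up, 21.

21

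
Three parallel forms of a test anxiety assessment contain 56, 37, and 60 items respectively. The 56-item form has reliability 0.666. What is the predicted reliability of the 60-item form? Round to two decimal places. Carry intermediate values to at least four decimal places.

0.68

Only the ratio of lengths matters: n = 60/56 = 1.0714
r_{60} = n·r / (1 + (n − 1)·r) = 0.7136 / 1.0476 ≈ 0.6812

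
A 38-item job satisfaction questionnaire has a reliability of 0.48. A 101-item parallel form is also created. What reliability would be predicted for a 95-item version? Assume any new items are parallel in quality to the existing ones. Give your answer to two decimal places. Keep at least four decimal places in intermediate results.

0.70

The 101-item form is not needed; work directly from the 38-item form with n = 95/38 = 2.5000.
r_{95} = n·r / (1 + (n − 1)·r) = 1.2000 / 1.7200 ≈ 0.6977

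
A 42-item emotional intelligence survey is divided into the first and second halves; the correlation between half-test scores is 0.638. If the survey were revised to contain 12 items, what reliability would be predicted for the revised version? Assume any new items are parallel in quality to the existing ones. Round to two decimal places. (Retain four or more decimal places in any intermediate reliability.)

0.50

First correct the split-half correlation to full-test reliability: r_full = 2 × 0.638 / (1 + 0.638) ≈ 0.7790
Then adjust to 12 items: n = 12/42 = 0.2857
r_new = n·r_full / (1 + (n − 1)·r_full) = 0.2226 / 0.4436 ≈ 0.5018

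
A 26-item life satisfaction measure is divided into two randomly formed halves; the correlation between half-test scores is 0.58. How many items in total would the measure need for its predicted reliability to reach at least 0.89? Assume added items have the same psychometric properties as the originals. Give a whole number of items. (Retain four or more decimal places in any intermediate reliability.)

77

Corrected full-test reliability: r_full = 2 × 0.58 / (1 + 0.58) ≈ 0.7342
n = r_tgt(1 − r_full) / [r_full(1 − r_tgt)] = 0.89 × 0.2658 / (0.7342 × 0.11) ≈ 2.9291
Items = 2.9291 × 26 ≈ 76.16 → 77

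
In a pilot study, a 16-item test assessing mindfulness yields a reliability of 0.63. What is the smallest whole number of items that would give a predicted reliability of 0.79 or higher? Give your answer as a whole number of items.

36

n = 0.79 × (1 − 0.63) / [ 0.63 × (1 − 0.79) ]
n = 0.2923 / 0.1323 ≈ 2.2094
So the test needs 2.2094 × 16 ≈ 35.35 items; rounding up, 36.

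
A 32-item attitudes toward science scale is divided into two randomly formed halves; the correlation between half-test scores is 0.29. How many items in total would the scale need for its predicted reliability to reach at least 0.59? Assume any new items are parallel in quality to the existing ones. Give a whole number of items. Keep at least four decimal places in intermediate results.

r_full = 2(0.29)/(1 + 0.29) = 0.4496
n = r_tgt(1 − r_full) / [r_full(1 − r_tgt)] = 0.59 × 0.5504 / (0.4496 × 0.41) ≈ 1.7617
Required items = 1.7617 × 32 = 56.37, so 57 items.

57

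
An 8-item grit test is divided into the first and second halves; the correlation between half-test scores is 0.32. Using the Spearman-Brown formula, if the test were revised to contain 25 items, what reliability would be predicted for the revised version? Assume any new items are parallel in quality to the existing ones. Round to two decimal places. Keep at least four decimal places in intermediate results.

First correct the split-half correlation to full-test reliability: r_full = 2 × 0.32 / (1 + 0.32) ≈ 0.4848
Length factor from 8 to 25 items: n = 25/8 = 3.1250
r_new = n·r_full / (1 + (n − 1)·r_full) = 1.5150 / 2.0302 ≈ 0.7462

0.75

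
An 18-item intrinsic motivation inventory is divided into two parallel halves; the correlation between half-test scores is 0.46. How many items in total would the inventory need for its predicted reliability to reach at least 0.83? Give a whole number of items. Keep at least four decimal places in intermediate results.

52

r_full = 2(0.46)/(1 + 0.46) = 0.6301
n = r_tgt(1 − r_full) / [r_full(1 − r_tgt)] = 0.83 × 0.3699 / (0.6301 × 0.17) ≈ 2.8662
Required items = 2.8662 × 18 = 51.59, so 52 items.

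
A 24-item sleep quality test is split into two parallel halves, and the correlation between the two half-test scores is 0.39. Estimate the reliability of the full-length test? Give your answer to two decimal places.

Each half is half the length of the full test, so the full test is n = 2 times a half.
r_full = 2(0.39) / (1 + 0.39)
       = 0.7800 / 1.3900 = 0.5612

0.56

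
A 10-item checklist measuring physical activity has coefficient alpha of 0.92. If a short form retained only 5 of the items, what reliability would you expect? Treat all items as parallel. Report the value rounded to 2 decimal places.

The new length is 5/10 = 0.5 times the old.
Apply the Spearman-Brown prophecy formula, r' = nr / [1 + (n − 1)r]:
r_new = 0.5·0.92 / [1 + (0.5 − 1)·0.92]
r_new = 0.4600 / 0.5400 ≈ 0.8519

0.85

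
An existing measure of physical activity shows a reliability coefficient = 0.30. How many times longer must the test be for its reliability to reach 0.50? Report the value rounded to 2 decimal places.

2.33

n = 0.50 × (1 − 0.30) / [ 0.30 × (1 − 0.50) ]
n = 0.3500 / 0.1500 ≈ 2.3333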